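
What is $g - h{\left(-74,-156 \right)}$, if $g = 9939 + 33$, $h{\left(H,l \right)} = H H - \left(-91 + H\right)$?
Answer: $4331$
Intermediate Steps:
$h{\left(H,l \right)} = 91 + H^{2} - H$ ($h{\left(H,l \right)} = H^{2} - \left(-91 + H\right) = 91 + H^{2} - H$)
$g = 9972$
$g - h{\left(-74,-156 \right)} = 9972 - \left(91 + \left(-74\right)^{2} - -74\right) = 9972 - \left(91 + 5476 + 74\right) = 9972 - 5641 = 4331$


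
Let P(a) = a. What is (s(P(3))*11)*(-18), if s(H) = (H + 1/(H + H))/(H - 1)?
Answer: -627/2 ≈ -313.50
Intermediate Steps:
s(H) = (H + 1/(2*H))/(-1 + H)
(s(P(3))*11)*(-18) = (((1/2 + 3**2)/(3*(-1 + 3)))*11)*(-18) = (((1/3)*(1/2 + 9)/2)*11)*(-18) = (((1/3)*(1/2)*(19/2))*11)*(-18) = ((19/12)*11)*(-18) = (209/12)*(-18) = -627/2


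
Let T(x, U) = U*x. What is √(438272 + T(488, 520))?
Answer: 8*√10813 ≈ 831.88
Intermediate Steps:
√(438272 + T(488, 520)) = √(438272 + 520*488) = √(438272 + 253760) = √692032 = 8*√10813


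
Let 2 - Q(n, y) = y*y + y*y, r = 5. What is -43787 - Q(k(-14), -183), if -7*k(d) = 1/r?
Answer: 23189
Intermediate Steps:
k(d) = -1/35 (k(d) = -⅐/5 = -⅐*⅕ = -1/35)
Q(n, y) = 2 - 2*y² (Q(n, y) = 2 - (y*y + y*y) = 2 - (y² + y²) = 2 - 2*y²)
-43787 - Q(k(-14), -183) = -43787 - (2 - 2*(-183)²) = -43787 - (2 - 2*33489) = -43787 - (2 - 66978) = -43787 - 1*(-66976) = -43787 + 66976 = 23189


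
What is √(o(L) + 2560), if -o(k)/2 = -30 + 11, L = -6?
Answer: √2598 ≈ 50.971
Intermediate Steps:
o(k) = 38 (o(k) = -2*(-30 + 11) = -2*(-19) = 38)
√(o(L) + 2560) = √(38 + 2560) = √2598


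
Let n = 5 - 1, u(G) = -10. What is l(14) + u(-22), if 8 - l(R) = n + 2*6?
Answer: -18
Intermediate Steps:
n = 4
l(R) = -8 (l(R) = 8 - (4 + 2*6) = 8 - (4 + 12) = 8 - 1*16 = 8 - 16 = -8)
l(14) + u(-22) = -8 - 10 = -18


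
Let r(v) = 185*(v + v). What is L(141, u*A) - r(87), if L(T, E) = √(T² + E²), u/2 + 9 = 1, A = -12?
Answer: -32190 + 3*√6305 ≈ -31952.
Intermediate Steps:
u = -16 (u = -18 + 2*1 = -18 + 2 = -16)
r(v) = 370*v (r(v) = 185*(2*v) = 370*v)
L(T, E) = √(E² + T²)
L(141, u*A) - r(87) = √((-16*(-12))² + 141²) - 370*87 = √(192² + 19881) - 1*32190 = √(36864 + 19881) - 32190 = √56745 - 32190 = 3*√6305 - 32190 = -32190 + 3*√6305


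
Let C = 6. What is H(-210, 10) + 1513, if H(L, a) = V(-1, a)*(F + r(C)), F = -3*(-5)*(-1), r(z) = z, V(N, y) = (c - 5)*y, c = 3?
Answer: 1693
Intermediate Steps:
V(N, y) = -2*y (V(N, y) = (3 - 5)*y = -2*y)
F = -15 (F = 15*(-1) = -15)
H(L, a) = 18*a (H(L, a) = (-2*a)*(-15 + 6) = -2*a*(-9) = 18*a)
H(-210, 10) + 1513 = 18*10 + 1513 = 180 + 1513 = 1693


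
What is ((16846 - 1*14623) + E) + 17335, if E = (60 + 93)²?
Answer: 42967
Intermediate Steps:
E = 23409 (E = 153² = 23409)
((16846 - 1*14623) + E) + 17335 = ((16846 - 1*14623) + 23409) + 17335 = ((16846 - 14623) + 23409) + 17335 = (2223 + 23409) + 17335 = 25632 + 17335 = 42967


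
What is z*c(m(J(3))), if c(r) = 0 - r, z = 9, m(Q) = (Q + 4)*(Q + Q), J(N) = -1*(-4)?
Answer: -576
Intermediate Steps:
J(N) = 4
m(Q) = 2*Q*(4 + Q) (m(Q) = (4 + Q)*(2*Q) = 2*Q*(4 + Q))
c(r) = -r
z*c(m(J(3))) = 9*(-2*4*(4 + 4)) = 9*(-2*4*8) = 9*(-1*64) = 9*(-64) = -576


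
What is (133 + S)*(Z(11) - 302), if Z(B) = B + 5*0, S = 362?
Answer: -144045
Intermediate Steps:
Z(B) = B (Z(B) = B + 0 = B)
(133 + S)*(Z(11) - 302) = (133 + 362)*(11 - 302) = 495*(-291) = -144045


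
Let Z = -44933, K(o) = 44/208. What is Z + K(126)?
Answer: -2336505/52 ≈ -44933.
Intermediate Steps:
K(o) = 11/52 (K(o) = 44*(1/208) = 11/52)
Z + K(126) = -44933 + 11/52 = -2336505/52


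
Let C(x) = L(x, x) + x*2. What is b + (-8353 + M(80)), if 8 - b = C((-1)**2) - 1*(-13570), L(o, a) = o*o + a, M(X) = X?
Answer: -21839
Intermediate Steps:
L(o, a) = a + o**2 (L(o, a) = o**2 + a = a + o**2)
C(x) = x**2 + 3*x (C(x) = (x + x**2) + x*2 = (x + x**2) + 2*x = x**2 + 3*x)
b = -13566 (b = 8 - ((-1)**2*(3 + (-1)**2) - 1*(-13570)) = 8 - (1*(3 + 1) + 13570) = 8 - (1*4 + 13570) = 8 - (4 + 13570) = 8 - 1*13574 = 8 - 13574 = -13566)
b + (-8353 + M(80)) = -13566 + (-8353 + 80) = -13566 - 8273 = -21839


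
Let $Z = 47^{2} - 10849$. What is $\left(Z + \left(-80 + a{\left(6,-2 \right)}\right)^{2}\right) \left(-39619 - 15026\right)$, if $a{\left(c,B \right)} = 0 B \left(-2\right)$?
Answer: $122404800$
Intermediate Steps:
$a{\left(c,B \right)} = 0$ ($a{\left(c,B \right)} = 0 \left(-2\right) = 0$)
$Z = -8640$ ($Z = 2209 - 10849 = -8640$)
$\left(Z + \left(-80 + a{\left(6,-2 \right)}\right)^{2}\right) \left(-39619 - 15026\right) = \left(-8640 + \left(-80 + 0\right)^{2}\right) \left(-39619 - 15026\right) = \left(-8640 + \left(-80\right)^{2}\right) \left(-54645\right) = \left(-8640 + 6400\right) \left(-54645\right) = \left(-2240\right) \left(-54645\right) = 122404800$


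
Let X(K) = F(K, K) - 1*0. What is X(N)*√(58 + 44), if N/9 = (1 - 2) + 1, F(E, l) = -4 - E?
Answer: -4*√102 ≈ -40.398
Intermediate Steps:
N = 0 (N = 9*((1 - 2) + 1) = 9*(-1 + 1) = 9*0 = 0)
X(K) = -4 - K (X(K) = (-4 - K) - 1*0 = (-4 - K) + 0 = -4 - K)
X(N)*√(58 + 44) = (-4 - 1*0)*√(58 + 44) = (-4 + 0)*√102 = -4*√102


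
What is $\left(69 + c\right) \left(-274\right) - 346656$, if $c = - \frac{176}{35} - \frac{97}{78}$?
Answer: $- \frac{496646279}{1365} \approx -3.6384 \cdot 10^{5}$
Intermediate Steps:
$c = - \frac{17123}{2730}$ ($c = \left(-176\right) \frac{1}{35} - \frac{97}{78} = - \frac{176}{35} - \frac{97}{78} = - \frac{17123}{2730} \approx -6.2722$)
$\left(69 + c\right) \left(-274\right) - 346656 = \left(69 - \frac{17123}{2730}\right) \left(-274\right) - 346656 = \frac{171247}{2730} \left(-274\right) - 346656 = - \frac{23460839}{1365} - 346656 = - \frac{496646279}{1365}$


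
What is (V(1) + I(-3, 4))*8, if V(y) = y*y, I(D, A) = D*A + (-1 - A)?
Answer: -128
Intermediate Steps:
I(D, A) = -1 - A + A*D (I(D, A) = A*D + (-1 - A) = -1 - A + A*D)
V(y) = y²
(V(1) + I(-3, 4))*8 = (1² + (-1 - 1*4 + 4*(-3)))*8 = (1 + (-1 - 4 - 12))*8 = (1 - 17)*8 = -16*8 = -128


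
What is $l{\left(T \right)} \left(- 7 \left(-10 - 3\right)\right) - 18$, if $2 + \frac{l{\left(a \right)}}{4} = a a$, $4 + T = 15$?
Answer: $43298$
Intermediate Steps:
$T = 11$ ($T = -4 + 15 = 11$)
$l{\left(a \right)} = -8 + 4 a^{2}$ ($l{\left(a \right)} = -8 + 4 a a = -8 + 4 a^{2}$)
$l{\left(T \right)} \left(- 7 \left(-10 - 3\right)\right) - 18 = \left(-8 + 4 \cdot 11^{2}\right) \left(- 7 \left(-10 - 3\right)\right) - 18 = \left(-8 + 4 \cdot 121\right) \left(\left(-7\right) \left(-13\right)\right) - 18 = \left(-8 + 484\right) 91 - 18 = 476 \cdot 91 - 18 = 43316 - 18 = 43298$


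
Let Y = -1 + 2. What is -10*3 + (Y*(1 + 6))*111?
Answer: 747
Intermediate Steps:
Y = 1
-10*3 + (Y*(1 + 6))*111 = -10*3 + (1*(1 + 6))*111 = -30 + (1*7)*111 = -30 + 7*111 = -30 + 777 = 747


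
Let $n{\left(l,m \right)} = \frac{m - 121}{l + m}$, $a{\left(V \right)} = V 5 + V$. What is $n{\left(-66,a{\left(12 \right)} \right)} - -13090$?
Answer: $\frac{78491}{6} \approx 13082.0$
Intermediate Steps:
$a{\left(V \right)} = 6 V$ ($a{\left(V \right)} = 5 V + V = 6 V$)
$n{\left(l,m \right)} = \frac{-121 + m}{l + m}$
$n{\left(-66,a{\left(12 \right)} \right)} - -13090 = \frac{-121 + 6 \cdot 12}{-66 + 6 \cdot 12} - -13090 = \frac{-121 + 72}{-66 + 72} + 13090 = \frac{1}{6} \left(-49\right) + 13090 = - \frac{49}{6} + 13090 = \frac{78491}{6}$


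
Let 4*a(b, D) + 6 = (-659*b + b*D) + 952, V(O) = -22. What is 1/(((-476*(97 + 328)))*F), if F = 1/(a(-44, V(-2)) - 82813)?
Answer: 21453/57800 ≈ 0.37116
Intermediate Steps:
a(b, D) = 473/2 - 659*b/4 + D*b/4 (a(b, D) = -3/2 + ((-659*b + b*D) + 952)/4 = -3/2 + ((-659*b + D*b) + 952)/4 = -3/2 + (952 - 659*b + D*b)/4 = -3/2 + (238 - 659*b/4 + D*b/4) = 473/2 - 659*b/4 + D*b/4)
F = -2/150171 (F = 1/((473/2 - 659/4*(-44) + (1/4)*(-22)*(-44)) - 82813) = 1/((473/2 + 7249 + 242) - 82813) = 1/(15455/2 - 82813) = 1/(-150171/2) = -2/150171 ≈ -1.3318e-5)
1/(((-476*(97 + 328)))*F) = 1/(((-476*(97 + 328)))*(-2/150171)) = -150171/2/(-476*425) = -150171/2/(-202300) = -1/202300*(-150171/2) = 21453/57800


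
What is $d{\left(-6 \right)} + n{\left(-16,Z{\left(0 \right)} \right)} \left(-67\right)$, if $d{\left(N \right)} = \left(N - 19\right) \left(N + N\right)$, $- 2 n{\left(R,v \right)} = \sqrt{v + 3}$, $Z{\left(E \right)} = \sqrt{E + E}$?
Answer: $300 + \frac{67 \sqrt{3}}{2} \approx 358.02$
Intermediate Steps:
$Z{\left(E \right)} = \sqrt{2} \sqrt{E}$ ($Z{\left(E \right)} = \sqrt{2 E} = \sqrt{2} \sqrt{E}$)
$n{\left(R,v \right)} = - \frac{\sqrt{3 + v}}{2}$ ($n{\left(R,v \right)} = - \frac{\sqrt{v + 3}}{2} = - \frac{\sqrt{3 + v}}{2}$)
$d{\left(N \right)} = 2 N \left(-19 + N\right)$ ($d{\left(N \right)} = \left(-19 + N\right) 2 N = 2 N \left(-19 + N\right)$)
$d{\left(-6 \right)} + n{\left(-16,Z{\left(0 \right)} \right)} \left(-67\right) = 2 \left(-6\right) \left(-19 - 6\right) + - \frac{\sqrt{3 + \sqrt{2} \sqrt{0}}}{2} \left(-67\right) = 2 \left(-6\right) \left(-25\right) + - \frac{\sqrt{3 + \sqrt{2} \cdot 0}}{2} \left(-67\right) = 300 + - \frac{\sqrt{3 + 0}}{2} \left(-67\right) = 300 + - \frac{\sqrt{3}}{2} \left(-67\right) = 300 + \frac{67 \sqrt{3}}{2}$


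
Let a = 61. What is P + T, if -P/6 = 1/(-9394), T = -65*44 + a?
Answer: -13146900/4697 ≈ -2799.0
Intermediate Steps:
T = -2799 (T = -65*44 + 61 = -2860 + 61 = -2799)
P = 3/4697 (P = -6/(-9394) = -6*(-1/9394) = 3/4697 ≈ 0.00063871)
P + T = 3/4697 - 2799 = -13146900/4697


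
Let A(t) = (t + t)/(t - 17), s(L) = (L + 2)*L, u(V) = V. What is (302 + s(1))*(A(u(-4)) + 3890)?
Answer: 24917890/21 ≈ 1.1866e+6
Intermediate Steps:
s(L) = L*(2 + L) (s(L) = (2 + L)*L = L*(2 + L))
A(t) = 2*t/(-17 + t) (A(t) = (2*t)/(-17 + t) = 2*t/(-17 + t))
(302 + s(1))*(A(u(-4)) + 3890) = (302 + 1*(2 + 1))*(2*(-4)/(-17 - 4) + 3890) = (302 + 1*3)*(2*(-4)/(-21) + 3890) = (302 + 3)*(2*(-4)*(-1/21) + 3890) = 305*(8/21 + 3890) = 305*(81698/21) = 24917890/21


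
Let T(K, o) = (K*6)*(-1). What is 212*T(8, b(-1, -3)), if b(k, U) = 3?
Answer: -10176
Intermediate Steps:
T(K, o) = -6*K (T(K, o) = (6*K)*(-1) = -6*K)
212*T(8, b(-1, -3)) = 212*(-6*8) = 212*(-48) = -10176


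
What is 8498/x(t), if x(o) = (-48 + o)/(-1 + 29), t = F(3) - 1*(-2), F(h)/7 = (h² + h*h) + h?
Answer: 237944/101 ≈ 2355.9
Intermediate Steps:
F(h) = 7*h + 14*h² (F(h) = 7*((h² + h*h) + h) = 7*((h² + h²) + h) = 7*(2*h² + h) = 7*(h + 2*h²) = 7*h + 14*h²)
t = 149 (t = 7*3*(1 + 2*3) - 1*(-2) = 7*3*(1 + 6) + 2 = 7*3*7 + 2 = 147 + 2 = 149)
x(o) = -12/7 + o/28 (x(o) = (-48 + o)/28 = (-48 + o)*(1/28) = -12/7 + o/28)
8498/x(t) = 8498/(-12/7 + (1/28)*149) = 8498/(-12/7 + 149/28) = 8498/(101/28) = 8498*(28/101) = 237944/101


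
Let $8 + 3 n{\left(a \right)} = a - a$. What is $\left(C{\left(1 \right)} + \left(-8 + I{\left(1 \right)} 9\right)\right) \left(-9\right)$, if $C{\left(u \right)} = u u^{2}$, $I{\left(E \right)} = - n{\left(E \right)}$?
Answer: $-153$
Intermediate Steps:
$n{\left(a \right)} = - \frac{8}{3}$ ($n{\left(a \right)} = - \frac{8}{3} + \frac{a - a}{3} = - \frac{8}{3} + \frac{1}{3} \cdot 0 = - \frac{8}{3} + 0 = - \frac{8}{3}$)
$I{\left(E \right)} = \frac{8}{3}$ ($I{\left(E \right)} = \left(-1\right) \left(- \frac{8}{3}\right) = \frac{8}{3}$)
$C{\left(u \right)} = u^{3}$
$\left(C{\left(1 \right)} + \left(-8 + I{\left(1 \right)} 9\right)\right) \left(-9\right) = \left(1^{3} + \left(-8 + \frac{8}{3} \cdot 9\right)\right) \left(-9\right) = \left(1 + \left(-8 + 24\right)\right) \left(-9\right) = \left(1 + 16\right) \left(-9\right) = 17 \left(-9\right) = -153$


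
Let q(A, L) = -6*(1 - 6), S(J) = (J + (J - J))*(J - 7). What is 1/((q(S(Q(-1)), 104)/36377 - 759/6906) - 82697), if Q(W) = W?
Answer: -83739854/6925043840559 ≈ -1.2092e-5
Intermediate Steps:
S(J) = J*(-7 + J) (S(J) = (J + 0)*(-7 + J) = J*(-7 + J))
q(A, L) = 30 (q(A, L) = -6*(-5) = 30)
1/((q(S(Q(-1)), 104)/36377 - 759/6906) - 82697) = 1/((30/36377 - 759/6906) - 82697) = 1/((30*(1/36377) - 759*1/6906) - 82697) = 1/((30/36377 - 253/2302) - 82697) = 1/(-9134321/83739854 - 82697) = 1/(-6925043840559/83739854) = -83739854/6925043840559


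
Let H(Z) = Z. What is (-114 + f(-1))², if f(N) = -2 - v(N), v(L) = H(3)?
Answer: 14161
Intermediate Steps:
v(L) = 3
f(N) = -5 (f(N) = -2 - 1*3 = -2 - 3 = -5)
(-114 + f(-1))² = (-114 - 5)² = (-119)² = 14161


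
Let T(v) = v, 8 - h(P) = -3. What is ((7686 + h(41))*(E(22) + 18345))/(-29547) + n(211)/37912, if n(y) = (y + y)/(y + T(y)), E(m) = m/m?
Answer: -764788817171/160026552 ≈ -4779.1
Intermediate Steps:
E(m) = 1
h(P) = 11 (h(P) = 8 - 1*(-3) = 8 + 3 = 11)
n(y) = 1 (n(y) = (y + y)/(y + y) = (2*y)/((2*y)) = (2*y)*(1/(2*y)) = 1)
((7686 + h(41))*(E(22) + 18345))/(-29547) + n(211)/37912 = ((7686 + 11)*(1 + 18345))/(-29547) + 1/37912 = (7697*18346)*(-1/29547) + 1*(1/37912) = 141209162*(-1/29547) + 1/37912 = -141209162/29547 + 1/37912 = -764788817171/160026552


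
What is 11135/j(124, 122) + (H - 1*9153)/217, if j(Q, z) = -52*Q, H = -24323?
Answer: -7040953/45136 ≈ -155.99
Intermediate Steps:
11135/j(124, 122) + (H - 1*9153)/217 = 11135/((-52*124)) + (-24323 - 1*9153)/217 = 11135/(-6448) + (-24323 - 9153)*(1/217) = 11135*(-1/6448) - 33476*1/217 = -11135/6448 - 33476/217 = -7040953/45136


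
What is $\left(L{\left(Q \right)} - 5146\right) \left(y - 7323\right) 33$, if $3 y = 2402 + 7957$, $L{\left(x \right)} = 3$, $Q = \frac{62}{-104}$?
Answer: $656812530$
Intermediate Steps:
$Q = - \frac{31}{52}$ ($Q = 62 \left(- \frac{1}{104}\right) = - \frac{31}{52} \approx -0.59615$)
$y = 3453$ ($y = \frac{2402 + 7957}{3} = \frac{1}{3} \cdot 10359 = 3453$)
$\left(L{\left(Q \right)} - 5146\right) \left(y - 7323\right) 33 = \left(3 - 5146\right) \left(3453 - 7323\right) 33 = \left(-5143\right) \left(-3870\right) 33 = 19903410 \cdot 33 = 656812530$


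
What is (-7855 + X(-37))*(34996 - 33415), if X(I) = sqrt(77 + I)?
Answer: -12418755 + 3162*sqrt(10) ≈ -1.2409e+7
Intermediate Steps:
(-7855 + X(-37))*(34996 - 33415) = (-7855 + sqrt(77 - 37))*(34996 - 33415) = (-7855 + sqrt(40))*1581 = (-7855 + 2*sqrt(10))*1581 = -12418755 + 3162*sqrt(10)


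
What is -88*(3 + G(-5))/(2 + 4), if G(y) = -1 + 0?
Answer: -88/3 ≈ -29.333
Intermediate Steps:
G(y) = -1
-88*(3 + G(-5))/(2 + 4) = -88*(3 - 1)/(2 + 4) = -176/6 = -88*⅓ = -88/3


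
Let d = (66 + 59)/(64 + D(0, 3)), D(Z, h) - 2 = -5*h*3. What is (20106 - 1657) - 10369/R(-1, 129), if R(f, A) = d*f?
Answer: 2523874/125 ≈ 20191.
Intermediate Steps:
D(Z, h) = 2 - 15*h (D(Z, h) = 2 - 5*h*3 = 2 - 15*h)
d = 125/21 (d = (66 + 59)/(64 + (2 - 15*3)) = 125/(64 + (2 - 45)) = 125/(64 - 43) = 125/21 ≈ 5.9524)
R(f, A) = 125*f/21
(20106 - 1657) - 10369/R(-1, 129) = (20106 - 1657) - 10369/((125/21)*(-1)) = 18449 - 10369/(-125/21) = 18449 - 10369*(-21/125) = 18449 + 217749/125 = 2523874/125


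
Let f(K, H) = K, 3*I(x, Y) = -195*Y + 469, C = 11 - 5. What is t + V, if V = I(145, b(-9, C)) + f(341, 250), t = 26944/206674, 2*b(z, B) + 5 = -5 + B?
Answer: 194520650/310011 ≈ 627.46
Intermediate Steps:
C = 6
b(z, B) = -5 + B/2 (b(z, B) = -5/2 + (-5 + B)/2 = -5/2 + (-5/2 + B/2) = -5 + B/2)
I(x, Y) = 469/3 - 65*Y (I(x, Y) = (-195*Y + 469)/3 = (469 - 195*Y)/3 = 469/3 - 65*Y)
t = 13472/103337 (t = 26944*(1/206674) = 13472/103337 ≈ 0.13037)
V = 1882/3 (V = (469/3 - 65*(-5 + (1/2)*6)) + 341 = (469/3 - 65*(-5 + 3)) + 341 = (469/3 - 65*(-2)) + 341 = (469/3 + 130) + 341 = 859/3 + 341 = 1882/3 ≈ 627.33)
t + V = 13472/103337 + 1882/3 = 194520650/310011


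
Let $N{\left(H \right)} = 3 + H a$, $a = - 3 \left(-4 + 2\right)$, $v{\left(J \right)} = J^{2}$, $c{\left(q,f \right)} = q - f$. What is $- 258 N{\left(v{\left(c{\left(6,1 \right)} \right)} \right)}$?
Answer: $-39474$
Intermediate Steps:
$a = 6$ ($a = \left(-3\right) \left(-2\right) = 6$)
$N{\left(H \right)} = 3 + 6 H$ ($N{\left(H \right)} = 3 + H 6 = 3 + 6 H$)
$- 258 N{\left(v{\left(c{\left(6,1 \right)} \right)} \right)} = - 258 \left(3 + 6 \left(6 - 1\right)^{2}\right) = - 258 \left(3 + 6 \cdot 5^{2}\right) = - 258 \left(3 + 6 \cdot 25\right) = - 258 \left(3 + 150\right) = \left(-258\right) 153 = -39474$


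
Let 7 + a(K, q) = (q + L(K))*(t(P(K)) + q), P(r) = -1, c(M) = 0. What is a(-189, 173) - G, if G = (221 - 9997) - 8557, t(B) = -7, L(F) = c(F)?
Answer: 47044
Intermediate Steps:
L(F) = 0
G = -18333 (G = -9776 - 8557 = -18333)
a(K, q) = -7 + q*(-7 + q) (a(K, q) = -7 + (q + 0)*(-7 + q) = -7 + q*(-7 + q))
a(-189, 173) - G = (-7 + 173² - 7*173) - 1*(-18333) = (-7 + 29929 - 1211) + 18333 = 28711 + 18333 = 47044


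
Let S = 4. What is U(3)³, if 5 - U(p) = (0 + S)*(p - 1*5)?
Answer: 2197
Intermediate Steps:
U(p) = 25 - 4*p (U(p) = 5 - (0 + 4)*(p - 1*5) = 5 - 4*(p - 5) = 5 - 4*(-5 + p) = 5 - (-20 + 4*p) = 5 + (20 - 4*p) = 25 - 4*p)
U(3)³ = (25 - 4*3)³ = (25 - 12)³ = 13³ = 2197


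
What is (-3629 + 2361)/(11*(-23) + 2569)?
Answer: -317/579 ≈ -0.54750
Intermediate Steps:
(-3629 + 2361)/(11*(-23) + 2569) = -1268/(-253 + 2569) = -1268/2316 = -1268*1/2316 = -317/579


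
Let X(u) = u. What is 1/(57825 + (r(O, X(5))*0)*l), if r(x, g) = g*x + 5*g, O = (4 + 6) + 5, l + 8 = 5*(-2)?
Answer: 1/57825 ≈ 1.7294e-5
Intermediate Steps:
l = -18 (l = -8 + 5*(-2) = -8 - 10 = -18)
O = 15 (O = 10 + 5 = 15)
r(x, g) = 5*g + g*x
1/(57825 + (r(O, X(5))*0)*l) = 1/(57825 + ((5*(5 + 15))*0)*(-18)) = 1/(57825 + ((5*20)*0)*(-18)) = 1/(57825 + (100*0)*(-18)) = 1/(57825 + 0*(-18)) = 1/(57825 + 0) = 1/57825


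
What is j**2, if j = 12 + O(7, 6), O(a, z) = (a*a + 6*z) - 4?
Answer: 8649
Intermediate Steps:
O(a, z) = -4 + a**2 + 6*z (O(a, z) = (a**2 + 6*z) - 4 = -4 + a**2 + 6*z)
j = 93 (j = 12 + (-4 + 7**2 + 6*6) = 12 + (-4 + 49 + 36) = 12 + 81 = 93)
j**2 = 93**2 = 8649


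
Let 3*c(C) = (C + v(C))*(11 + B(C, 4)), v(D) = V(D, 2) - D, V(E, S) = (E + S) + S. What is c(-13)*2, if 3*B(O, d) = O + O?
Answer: -14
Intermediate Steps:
B(O, d) = 2*O/3 (B(O, d) = (O + O)/3 = (2*O)/3 = 2*O/3)
V(E, S) = E + 2*S
v(D) = 4 (v(D) = (D + 2*2) - D = (D + 4) - D = (4 + D) - D = 4)
c(C) = (4 + C)*(11 + 2*C/3)/3 (c(C) = ((C + 4)*(11 + 2*C/3))/3 = ((4 + C)*(11 + 2*C/3))/3 = (4 + C)*(11 + 2*C/3)/3)
c(-13)*2 = (44/3 + (2/9)*(-13)**2 + (41/9)*(-13))*2 = (44/3 + (2/9)*169 - 533/9)*2 = (44/3 + 338/9 - 533/9)*2 = -7*2 = -14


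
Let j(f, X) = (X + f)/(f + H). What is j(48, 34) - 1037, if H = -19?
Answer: -29991/29 ≈ -1034.2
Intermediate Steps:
j(f, X) = (X + f)/(-19 + f) (j(f, X) = (X + f)/(f - 19) = (X + f)/(-19 + f))
j(48, 34) - 1037 = (34 + 48)/(-19 + 48) - 1037 = 82/29 - 1037 = -29991/29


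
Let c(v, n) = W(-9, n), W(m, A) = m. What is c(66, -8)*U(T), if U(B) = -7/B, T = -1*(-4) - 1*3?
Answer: 63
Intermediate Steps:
c(v, n) = -9
T = 1 (T = 4 - 3 = 1)
c(66, -8)*U(T) = -(-63)/1 = -(-63) = -9*(-7) = 63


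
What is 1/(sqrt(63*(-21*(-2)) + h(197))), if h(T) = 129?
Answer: sqrt(111)/555 ≈ 0.018983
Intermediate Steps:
1/(sqrt(63*(-21*(-2)) + h(197))) = 1/(sqrt(63*(-21*(-2)) + 129)) = 1/(sqrt(63*42 + 129)) = 1/(sqrt(2646 + 129)) = 1/(sqrt(2775)) = 1/(5*sqrt(111)) = sqrt(111)/555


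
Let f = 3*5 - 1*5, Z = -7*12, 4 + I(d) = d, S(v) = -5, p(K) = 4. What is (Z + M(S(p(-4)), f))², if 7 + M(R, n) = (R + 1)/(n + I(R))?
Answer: 9025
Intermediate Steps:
I(d) = -4 + d
Z = -84
f = 10 (f = 15 - 5 = 10)
M(R, n) = -7 + (1 + R)/(-4 + R + n) (M(R, n) = -7 + (R + 1)/(n + (-4 + R)) = -7 + (1 + R)/(-4 + R + n))
(Z + M(S(p(-4)), f))² = (-84 + (29 - 7*10 - 6*(-5))/(-4 - 5 + 10))² = (-84 + (29 - 70 + 30)/1)² = (-84 + 1*(-11))² = (-84 - 11)² = (-95)² = 9025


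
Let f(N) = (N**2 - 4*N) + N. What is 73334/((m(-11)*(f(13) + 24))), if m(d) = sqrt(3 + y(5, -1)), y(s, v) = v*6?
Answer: -36667*I*sqrt(3)/231 ≈ -274.93*I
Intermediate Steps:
y(s, v) = 6*v
f(N) = N**2 - 3*N
m(d) = I*sqrt(3) (m(d) = sqrt(3 + 6*(-1)) = sqrt(3 - 6) = sqrt(-3) = I*sqrt(3))
73334/((m(-11)*(f(13) + 24))) = 73334/(((I*sqrt(3))*(13*(-3 + 13) + 24))) = 73334/(((I*sqrt(3))*(13*10 + 24))) = 73334/(((I*sqrt(3))*(130 + 24))) = 73334/(((I*sqrt(3))*154)) = 73334/((154*I*sqrt(3))) = 73334*(-I*sqrt(3)/462) = -36667*I*sqrt(3)/231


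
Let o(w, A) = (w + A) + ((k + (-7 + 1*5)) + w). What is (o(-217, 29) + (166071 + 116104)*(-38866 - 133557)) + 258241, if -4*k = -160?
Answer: -48653202151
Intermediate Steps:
k = 40 (k = -1/4*(-160) = 40)
o(w, A) = 38 + A + 2*w (o(w, A) = (w + A) + ((40 + (-7 + 1*5)) + w) = (A + w) + ((40 + (-7 + 5)) + w) = (A + w) + ((40 - 2) + w) = (A + w) + (38 + w) = 38 + A + 2*w)
(o(-217, 29) + (166071 + 116104)*(-38866 - 133557)) + 258241 = ((38 + 29 + 2*(-217)) + (166071 + 116104)*(-38866 - 133557)) + 258241 = ((38 + 29 - 434) + 282175*(-172423)) + 258241 = (-367 - 48653460025) + 258241 = -48653460392 + 258241 = -48653202151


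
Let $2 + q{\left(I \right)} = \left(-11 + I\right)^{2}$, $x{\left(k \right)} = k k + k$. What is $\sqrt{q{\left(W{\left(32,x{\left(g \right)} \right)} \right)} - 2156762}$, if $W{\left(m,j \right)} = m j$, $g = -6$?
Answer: $i \sqrt{1256163} \approx 1120.8 i$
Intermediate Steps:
$x{\left(k \right)} = k + k^{2}$ ($x{\left(k \right)} = k^{2} + k = k + k^{2}$)
$W{\left(m,j \right)} = j m$
$q{\left(I \right)} = -2 + \left(-11 + I\right)^{2}$
$\sqrt{q{\left(W{\left(32,x{\left(g \right)} \right)} \right)} - 2156762} = \sqrt{\left(-2 + \left(-11 + - 6 \left(1 - 6\right) 32\right)^{2}\right) - 2156762} = \sqrt{\left(-2 + \left(-11 + \left(-6\right) \left(-5\right) 32\right)^{2}\right) - 2156762} = \sqrt{\left(-2 + \left(-11 + 30 \cdot 32\right)^{2}\right) - 2156762} = \sqrt{\left(-2 + \left(-11 + 960\right)^{2}\right) - 2156762} = \sqrt{\left(-2 + 949^{2}\right) - 2156762} = \sqrt{\left(-2 + 900601\right) - 2156762} = \sqrt{900599 - 2156762} = \sqrt{-1256163} = i \sqrt{1256163}$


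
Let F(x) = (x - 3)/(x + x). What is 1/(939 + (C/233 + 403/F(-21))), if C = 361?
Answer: 932/1533885 ≈ 0.00060761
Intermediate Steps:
F(x) = (-3 + x)/(2*x) (F(x) = (-3 + x)/((2*x)) = (-3 + x)*(1/(2*x)) = (-3 + x)/(2*x))
1/(939 + (C/233 + 403/F(-21))) = 1/(939 + (361/233 + 403/(((½)*(-3 - 21)/(-21))))) = 1/(939 + (361*(1/233) + 403/(((½)*(-1/21)*(-24))))) = 1/(939 + (361/233 + 403/(4/7))) = 1/(939 + (361/233 + 403*(7/4))) = 1/(939 + (361/233 + 2821/4)) = 1/(939 + 658737/932) = 1/(1533885/932) = 932/1533885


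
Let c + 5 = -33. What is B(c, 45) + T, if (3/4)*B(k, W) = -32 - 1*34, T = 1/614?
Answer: -54031/614 ≈ -87.998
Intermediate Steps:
T = 1/614 ≈ 0.0016287
c = -38 (c = -5 - 33 = -38)
B(k, W) = -88 (B(k, W) = 4*(-32 - 1*34)/3 = 4*(-32 - 34)/3 = (4/3)*(-66) = -88)
B(c, 45) + T = -88 + 1/614 = -54031/614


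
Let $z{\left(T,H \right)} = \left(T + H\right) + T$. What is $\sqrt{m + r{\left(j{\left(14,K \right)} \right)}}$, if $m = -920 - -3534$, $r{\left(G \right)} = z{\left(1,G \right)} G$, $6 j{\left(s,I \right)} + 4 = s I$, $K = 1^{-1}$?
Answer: $\frac{\sqrt{23581}}{3} \approx 51.187$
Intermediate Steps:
$z{\left(T,H \right)} = H + 2 T$ ($z{\left(T,H \right)} = \left(H + T\right) + T = H + 2 T$)
$K = 1$
$j{\left(s,I \right)} = - \frac{2}{3} + \frac{I s}{6}$ ($j{\left(s,I \right)} = - \frac{2}{3} + \frac{s I}{6} = - \frac{2}{3} + \frac{I s}{6}$)
$r{\left(G \right)} = G \left(2 + G\right)$ ($r{\left(G \right)} = \left(G + 2 \cdot 1\right) G = \left(G + 2\right) G = \left(2 + G\right) G = G \left(2 + G\right)$)
$m = 2614$ ($m = -920 + 3534 = 2614$)
$\sqrt{m + r{\left(j{\left(14,K \right)} \right)}} = \sqrt{2614 + \left(- \frac{2}{3} + \frac{1}{6} \cdot 1 \cdot 14\right) \left(2 - \left(\frac{2}{3} - \frac{7}{3}\right)\right)} = \sqrt{2614 + \left(- \frac{2}{3} + \frac{7}{3}\right) \left(2 + \left(- \frac{2}{3} + \frac{7}{3}\right)\right)} = \sqrt{2614 + \frac{5 \left(2 + \frac{5}{3}\right)}{3}} = \sqrt{2614 + \frac{5}{3} \cdot \frac{11}{3}} = \sqrt{2614 + \frac{55}{9}} = \sqrt{\frac{23581}{9}} = \frac{\sqrt{23581}}{3}$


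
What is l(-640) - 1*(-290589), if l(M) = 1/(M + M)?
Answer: 371953919/1280 ≈ 2.9059e+5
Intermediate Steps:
l(M) = 1/(2*M)
l(-640) - 1*(-290589) = (½)/(-640) - 1*(-290589) = (½)*(-1/640) + 290589 = -1/1280 + 290589 = 371953919/1280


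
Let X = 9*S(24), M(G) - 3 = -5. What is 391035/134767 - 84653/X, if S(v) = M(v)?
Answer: 11415469481/2425806 ≈ 4705.8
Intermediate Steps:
M(G) = -2 (M(G) = 3 - 5 = -2)
S(v) = -2
X = -18 (X = 9*(-2) = -18)
391035/134767 - 84653/X = 391035/134767 - 84653/(-18) = 391035*(1/134767) - 84653*(-1/18) = 391035/134767 + 84653/18 = 11415469481/2425806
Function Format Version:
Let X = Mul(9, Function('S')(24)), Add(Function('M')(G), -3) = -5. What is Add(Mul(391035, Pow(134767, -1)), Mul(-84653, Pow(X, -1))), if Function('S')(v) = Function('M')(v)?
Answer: Rational(11415469481, 2425806) ≈ 4705.8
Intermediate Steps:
Function('M')(G) = -2 (Function('M')(G) = Add(3, -5) = -2)
Function('S')(v) = -2
X = -18 (X = Mul(9, -2) = -18)
Add(Mul(391035, Pow(134767, -1)), Mul(-84653, Pow(X, -1))) = Add(Mul(391035, Pow(134767, -1)), Mul(-84653, Pow(-18, -1))) = Add(Mul(391035, Rational(1, 134767)), Mul(-84653, Rational(-1, 18))) = Add(Rational(391035, 134767), Rational(84653, 18)) = Rational(11415469481, 2425806)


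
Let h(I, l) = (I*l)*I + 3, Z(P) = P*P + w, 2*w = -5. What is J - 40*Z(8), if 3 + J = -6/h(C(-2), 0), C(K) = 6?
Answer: -2465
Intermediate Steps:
w = -5/2 (w = (½)*(-5) = -5/2 ≈ -2.5000)
Z(P) = -5/2 + P² (Z(P) = P*P - 5/2 = P² - 5/2 = -5/2 + P²)
h(I, l) = 3 + l*I² (h(I, l) = l*I² + 3 = 3 + l*I²)
J = -5 (J = -3 - 6/(3 + 0*6²) = -3 - 6/(3 + 0*36) = -3 - 6/(3 + 0) = -3 - 6/3 = -3 - 6*⅓ = -3 - 2 = -5)
J - 40*Z(8) = -5 - 40*(-5/2 + 8²) = -5 - 40*(-5/2 + 64) = -5 - 40*123/2 = -5 - 2460 = -2465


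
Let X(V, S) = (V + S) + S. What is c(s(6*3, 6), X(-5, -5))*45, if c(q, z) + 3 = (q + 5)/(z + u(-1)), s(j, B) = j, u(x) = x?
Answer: -3195/16 ≈ -199.69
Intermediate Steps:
X(V, S) = V + 2*S (X(V, S) = (S + V) + S = V + 2*S)
c(q, z) = -3 + (5 + q)/(-1 + z) (c(q, z) = -3 + (q + 5)/(z - 1) = -3 + (5 + q)/(-1 + z))
c(s(6*3, 6), X(-5, -5))*45 = ((8 + 6*3 - 3*(-5 + 2*(-5)))/(-1 + (-5 + 2*(-5))))*45 = ((8 + 18 - 3*(-5 - 10))/(-1 + (-5 - 10)))*45 = ((8 + 18 - 3*(-15))/(-1 - 15))*45 = ((8 + 18 + 45)/(-16))*45 = -1/16*71*45 = -71/16*45 = -3195/16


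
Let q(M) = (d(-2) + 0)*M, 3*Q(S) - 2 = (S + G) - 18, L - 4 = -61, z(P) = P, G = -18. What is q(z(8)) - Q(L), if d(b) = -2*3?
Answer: -53/3 ≈ -17.667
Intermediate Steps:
d(b) = -6
L = -57 (L = 4 - 61 = -57)
Q(S) = -34/3 + S/3 (Q(S) = ⅔ + ((S - 18) - 18)/3 = ⅔ + ((-18 + S) - 18)/3 = ⅔ + (-36 + S)/3 = ⅔ + (-12 + S/3) = -34/3 + S/3)
q(M) = -6*M (q(M) = (-6 + 0)*M = -6*M)
q(z(8)) - Q(L) = -6*8 - (-34/3 + (⅓)*(-57)) = -48 - (-34/3 - 19) = -48 - 1*(-91/3) = -48 + 91/3 = -53/3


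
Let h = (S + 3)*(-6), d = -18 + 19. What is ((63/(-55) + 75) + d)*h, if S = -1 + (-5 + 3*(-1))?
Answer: 148212/55 ≈ 2694.8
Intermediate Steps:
S = -9 (S = -1 + (-5 - 3) = -1 - 8 = -9)
d = 1
h = 36 (h = (-9 + 3)*(-6) = -6*(-6) = 36)
((63/(-55) + 75) + d)*h = ((63/(-55) + 75) + 1)*36 = ((63*(-1/55) + 75) + 1)*36 = ((-63/55 + 75) + 1)*36 = (4062/55 + 1)*36 = (4117/55)*36 = 148212/55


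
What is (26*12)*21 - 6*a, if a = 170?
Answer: 5532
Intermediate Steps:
(26*12)*21 - 6*a = (26*12)*21 - 6*170 = 312*21 - 1*1020 = 6552 - 1020 = 5532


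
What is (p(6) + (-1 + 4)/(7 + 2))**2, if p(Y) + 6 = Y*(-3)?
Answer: 5041/9 ≈ 560.11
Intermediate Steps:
p(Y) = -6 - 3*Y (p(Y) = -6 + Y*(-3) = -6 - 3*Y)
(p(6) + (-1 + 4)/(7 + 2))**2 = ((-6 - 3*6) + (-1 + 4)/(7 + 2))**2 = ((-6 - 18) + 3/9)**2 = (-24 + 3*(1/9))**2 = (-24 + 1/3)**2 = (-71/3)**2 = 5041/9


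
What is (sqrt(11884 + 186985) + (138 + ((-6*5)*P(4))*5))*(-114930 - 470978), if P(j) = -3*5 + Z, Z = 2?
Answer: -1223375904 - 585908*sqrt(198869) ≈ -1.4847e+9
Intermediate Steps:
P(j) = -13 (P(j) = -3*5 + 2 = -15 + 2 = -13)
(sqrt(11884 + 186985) + (138 + ((-6*5)*P(4))*5))*(-114930 - 470978) = (sqrt(11884 + 186985) + (138 + (-6*5*(-13))*5))*(-114930 - 470978) = (sqrt(198869) + (138 - 30*(-13)*5))*(-585908) = (sqrt(198869) + (138 + 390*5))*(-585908) = (sqrt(198869) + (138 + 1950))*(-585908) = (sqrt(198869) + 2088)*(-585908) = (2088 + sqrt(198869))*(-585908) = -1223375904 - 585908*sqrt(198869)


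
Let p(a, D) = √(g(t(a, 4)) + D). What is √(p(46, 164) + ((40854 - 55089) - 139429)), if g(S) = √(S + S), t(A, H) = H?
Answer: √(-153664 + √2*√(82 + √2)) ≈ 391.98*I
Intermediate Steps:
g(S) = √2*√S (g(S) = √(2*S) = √2*√S)
p(a, D) = √(D + 2*√2) (p(a, D) = √(√2*√4 + D) = √(√2*2 + D) = √(2*√2 + D) = √(D + 2*√2))
√(p(46, 164) + ((40854 - 55089) - 139429)) = √(√(164 + 2*√2) + ((40854 - 55089) - 139429)) = √(√(164 + 2*√2) + (-14235 - 139429)) = √(√(164 + 2*√2) - 153664) = √(-153664 + √(164 + 2*√2))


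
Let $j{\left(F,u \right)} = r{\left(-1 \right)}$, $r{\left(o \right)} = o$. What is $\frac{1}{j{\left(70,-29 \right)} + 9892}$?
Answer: $\frac{1}{9891} \approx 0.0001011$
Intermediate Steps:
$j{\left(F,u \right)} = -1$
$\frac{1}{j{\left(70,-29 \right)} + 9892} = \frac{1}{-1 + 9892} = \frac{1}{9891}$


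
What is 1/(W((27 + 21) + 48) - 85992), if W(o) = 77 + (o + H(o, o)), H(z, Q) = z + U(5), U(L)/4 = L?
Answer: -1/85703 ≈ -1.1668e-5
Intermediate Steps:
U(L) = 4*L
H(z, Q) = 20 + z (H(z, Q) = z + 4*5 = z + 20 = 20 + z)
W(o) = 97 + 2*o (W(o) = 77 + (o + (20 + o)) = 77 + (20 + 2*o) = 97 + 2*o)
1/(W((27 + 21) + 48) - 85992) = 1/((97 + 2*((27 + 21) + 48)) - 85992) = 1/((97 + 2*(48 + 48)) - 85992) = 1/((97 + 2*96) - 85992) = 1/((97 + 192) - 85992) = 1/(289 - 85992) = 1/(-85703) = -1/85703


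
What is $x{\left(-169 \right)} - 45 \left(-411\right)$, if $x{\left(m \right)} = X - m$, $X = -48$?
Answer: $18616$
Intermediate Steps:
$x{\left(m \right)} = -48 - m$
$x{\left(-169 \right)} - 45 \left(-411\right) = \left(-48 - -169\right) - 45 \left(-411\right) = \left(-48 + 169\right) - -18495 = 121 + 18495 = 18616$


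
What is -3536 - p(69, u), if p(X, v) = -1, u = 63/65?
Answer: -3535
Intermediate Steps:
u = 63/65 (u = 63*(1/65) = 63/65 ≈ 0.96923)
-3536 - p(69, u) = -3536 - 1*(-1) = -3536 + 1 = -3535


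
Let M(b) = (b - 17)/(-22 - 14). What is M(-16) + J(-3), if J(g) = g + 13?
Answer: 131/12 ≈ 10.917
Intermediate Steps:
J(g) = 13 + g
M(b) = 17/36 - b/36 (M(b) = (-17 + b)/(-36) = (-17 + b)*(-1/36) = 17/36 - b/36)
M(-16) + J(-3) = (17/36 - 1/36*(-16)) + (13 - 3) = (17/36 + 4/9) + 10 = 11/12 + 10 = 131/12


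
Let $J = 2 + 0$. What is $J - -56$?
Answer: $58$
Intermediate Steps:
$J = 2$
$J - -56 = 2 - -56 = 2 + 56 = 58$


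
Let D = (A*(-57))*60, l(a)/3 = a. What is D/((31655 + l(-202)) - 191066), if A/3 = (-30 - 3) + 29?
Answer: -13680/53339 ≈ -0.25647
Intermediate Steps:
A = -12 (A = 3*((-30 - 3) + 29) = 3*(-33 + 29) = 3*(-4) = -12)
l(a) = 3*a
D = 41040 (D = -12*(-57)*60 = 684*60 = 41040)
D/((31655 + l(-202)) - 191066) = 41040/((31655 + 3*(-202)) - 191066) = 41040/((31655 - 606) - 191066) = 41040/(31049 - 191066) = 41040/(-160017) = 41040*(-1/160017) = -13680/53339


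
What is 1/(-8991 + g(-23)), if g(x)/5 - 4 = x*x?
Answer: -1/6326 ≈ -0.00015808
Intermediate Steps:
g(x) = 20 + 5*x² (g(x) = 20 + 5*(x*x) = 20 + 5*x²)
1/(-8991 + g(-23)) = 1/(-8991 + (20 + 5*(-23)²)) = 1/(-8991 + (20 + 5*529)) = 1/(-8991 + (20 + 2645)) = 1/(-8991 + 2665) = 1/(-6326) = -1/6326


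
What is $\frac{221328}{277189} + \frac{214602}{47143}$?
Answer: $\frac{69919379682}{13067521027} \approx 5.3506$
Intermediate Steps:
$\frac{221328}{277189} + \frac{214602}{47143} = \frac{69919379682}{13067521027}$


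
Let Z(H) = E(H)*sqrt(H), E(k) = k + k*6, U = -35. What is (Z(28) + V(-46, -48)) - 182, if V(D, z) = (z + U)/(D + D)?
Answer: -16661/92 + 392*sqrt(7) ≈ 856.04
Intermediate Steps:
V(D, z) = (-35 + z)/(2*D) (V(D, z) = (z - 35)/(D + D) = (-35 + z)/((2*D)) = (-35 + z)*(1/(2*D)) = (-35 + z)/(2*D))
E(k) = 7*k (E(k) = k + 6*k = 7*k)
Z(H) = 7*H**(3/2) (Z(H) = (7*H)*sqrt(H) = 7*H**(3/2))
(Z(28) + V(-46, -48)) - 182 = (7*28**(3/2) + (1/2)*(-35 - 48)/(-46)) - 182 = (7*(56*sqrt(7)) + (1/2)*(-1/46)*(-83)) - 182 = (392*sqrt(7) + 83/92) - 182 = (83/92 + 392*sqrt(7)) - 182 = -16661/92 + 392*sqrt(7)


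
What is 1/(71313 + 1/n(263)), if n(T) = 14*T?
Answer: 3682/262574467 ≈ 1.4023e-5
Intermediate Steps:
1/(71313 + 1/n(263)) = 1/(71313 + 1/(14*263)) = 1/(71313 + 1/3682) = 1/(262574467/3682) = 3682/262574467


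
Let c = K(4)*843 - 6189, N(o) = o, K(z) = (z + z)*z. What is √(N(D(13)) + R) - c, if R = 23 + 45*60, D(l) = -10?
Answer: -20787 + √2713 ≈ -20735.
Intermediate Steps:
K(z) = 2*z² (K(z) = (2*z)*z = 2*z²)
R = 2723 (R = 23 + 2700 = 2723)
c = 20787 (c = (2*4²)*843 - 6189 = (2*16)*843 - 6189 = 32*843 - 6189 = 26976 - 6189 = 20787)
√(N(D(13)) + R) - c = √(-10 + 2723) - 1*20787 = √2713 - 20787 = -20787 + √2713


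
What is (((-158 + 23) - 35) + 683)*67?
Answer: 34371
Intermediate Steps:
(((-158 + 23) - 35) + 683)*67 = ((-135 - 35) + 683)*67 = (-170 + 683)*67 = 513*67 = 34371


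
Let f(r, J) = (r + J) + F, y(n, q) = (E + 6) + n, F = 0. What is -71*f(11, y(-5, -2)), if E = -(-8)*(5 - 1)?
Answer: -3124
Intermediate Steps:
E = 32 (E = -(-8)*4 = -4*(-8) = 32)
y(n, q) = 38 + n (y(n, q) = (32 + 6) + n = 38 + n)
f(r, J) = J + r (f(r, J) = (r + J) + 0 = (J + r) + 0 = J + r)
-71*f(11, y(-5, -2)) = -71*((38 - 5) + 11) = -71*(33 + 11) = -71*44 = -3124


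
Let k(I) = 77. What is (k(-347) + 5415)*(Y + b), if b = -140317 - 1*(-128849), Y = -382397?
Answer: -2163106580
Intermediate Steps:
b = -11468 (b = -140317 + 128849 = -11468)
(k(-347) + 5415)*(Y + b) = (77 + 5415)*(-382397 - 11468) = 5492*(-393865) = -2163106580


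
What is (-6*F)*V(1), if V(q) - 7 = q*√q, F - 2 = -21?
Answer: 912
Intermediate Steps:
F = -19 (F = 2 - 21 = -19)
V(q) = 7 + q^(3/2) (V(q) = 7 + q*√q = 7 + q^(3/2))
(-6*F)*V(1) = (-6*(-19))*(7 + 1^(3/2)) = 114*(7 + 1) = 114*8 = 912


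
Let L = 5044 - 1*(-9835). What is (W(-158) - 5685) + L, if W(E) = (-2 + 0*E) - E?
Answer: 9350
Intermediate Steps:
W(E) = -2 - E (W(E) = (-2 + 0) - E = -2 - E)
L = 14879 (L = 5044 + 9835 = 14879)
(W(-158) - 5685) + L = ((-2 - 1*(-158)) - 5685) + 14879 = ((-2 + 158) - 5685) + 14879 = (156 - 5685) + 14879 = -5529 + 14879 = 9350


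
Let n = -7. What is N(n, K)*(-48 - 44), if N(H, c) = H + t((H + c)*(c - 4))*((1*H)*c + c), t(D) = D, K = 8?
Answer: 18308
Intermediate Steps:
N(H, c) = H + (-4 + c)*(H + c)*(c + H*c) (N(H, c) = H + ((H + c)*(c - 4))*((1*H)*c + c) = H + ((H + c)*(-4 + c))*(H*c + c) = H + ((-4 + c)*(H + c))*(c + H*c) = H + (-4 + c)*(H + c)*(c + H*c))
N(n, K)*(-48 - 44) = (-7 + 8*(8² - 4*(-7) - 4*8 - 7*8) - 7*8*(8² - 4*(-7) - 4*8 - 7*8))*(-48 - 44) = (-7 + 8*(64 + 28 - 32 - 56) - 7*8*(64 + 28 - 32 - 56))*(-92) = (-7 + 8*4 - 7*8*4)*(-92) = (-7 + 32 - 224)*(-92) = -199*(-92) = 18308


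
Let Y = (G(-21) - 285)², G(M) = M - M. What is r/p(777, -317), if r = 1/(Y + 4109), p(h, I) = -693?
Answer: -1/59136462 ≈ -1.6910e-8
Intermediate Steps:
G(M) = 0
Y = 81225 (Y = (0 - 285)² = (-285)² = 81225)
r = 1/85334 (r = 1/(81225 + 4109) = 1/85334 ≈ 1.1719e-5)
r/p(777, -317) = (1/85334)/(-693) = (1/85334)*(-1/693) = -1/59136462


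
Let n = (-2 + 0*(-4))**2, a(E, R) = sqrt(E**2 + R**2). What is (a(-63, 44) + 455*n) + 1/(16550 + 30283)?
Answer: 85236061/46833 + sqrt(5905) ≈ 1896.8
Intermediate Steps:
n = 4 (n = (-2 + 0)**2 = (-2)**2 = 4)
(a(-63, 44) + 455*n) + 1/(16550 + 30283) = (sqrt((-63)**2 + 44**2) + 455*4) + 1/(16550 + 30283) = (sqrt(3969 + 1936) + 1820) + 1/46833 = (sqrt(5905) + 1820) + 1/46833 = (1820 + sqrt(5905)) + 1/46833 = 85236061/46833 + sqrt(5905)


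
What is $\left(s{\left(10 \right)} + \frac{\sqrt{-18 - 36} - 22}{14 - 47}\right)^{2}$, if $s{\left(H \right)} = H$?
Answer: $\frac{123850}{1089} - \frac{64 i \sqrt{6}}{33} \approx 113.73 - 4.7505 i$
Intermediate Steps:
$\left(s{\left(10 \right)} + \frac{\sqrt{-18 - 36} - 22}{14 - 47}\right)^{2} = \left(10 + \frac{\sqrt{-18 - 36} - 22}{14 - 47}\right)^{2} = \left(10 + \frac{\sqrt{-54} - 22}{-33}\right)^{2} = \left(10 + \left(3 i \sqrt{6} - 22\right) \left(- \frac{1}{33}\right)\right)^{2} = \left(10 + \left(-22 + 3 i \sqrt{6}\right) \left(- \frac{1}{33}\right)\right)^{2} = \left(10 + \left(\frac{2}{3} - \frac{i \sqrt{6}}{11}\right)\right)^{2} = \left(\frac{32}{3} - \frac{i \sqrt{6}}{11}\right)^{2}$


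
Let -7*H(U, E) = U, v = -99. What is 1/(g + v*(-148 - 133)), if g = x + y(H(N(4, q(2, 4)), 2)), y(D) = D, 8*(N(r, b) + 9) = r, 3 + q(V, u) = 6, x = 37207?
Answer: 14/910381 ≈ 1.5378e-5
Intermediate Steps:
q(V, u) = 3 (q(V, u) = -3 + 6 = 3)
N(r, b) = -9 + r/8
H(U, E) = -U/7
g = 520915/14 (g = 37207 - (-9 + (⅛)*4)/7 = 37207 - (-9 + ½)/7 = 37207 - ⅐*(-17/2) = 37207 + 17/14 = 520915/14 ≈ 37208.)
1/(g + v*(-148 - 133)) = 1/(520915/14 - 99*(-148 - 133)) = 1/(520915/14 - 99*(-281)) = 1/(520915/14 + 27819) = 1/(910381/14) = 14/910381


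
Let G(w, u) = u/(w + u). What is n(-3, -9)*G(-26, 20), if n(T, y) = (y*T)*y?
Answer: 810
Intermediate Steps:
G(w, u) = u/(u + w)
n(T, y) = T*y**2 (n(T, y) = (T*y)*y = T*y**2)
n(-3, -9)*G(-26, 20) = (-3*(-9)**2)*(20/(20 - 26)) = (-3*81)*(20/(-6)) = -4860*(-1)/6 = -243*(-10/3) = 810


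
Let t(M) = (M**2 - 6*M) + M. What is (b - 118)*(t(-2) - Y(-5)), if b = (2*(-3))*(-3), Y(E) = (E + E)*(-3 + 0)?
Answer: 1600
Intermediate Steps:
Y(E) = -6*E (Y(E) = (2*E)*(-3) = -6*E)
t(M) = M**2 - 5*M
b = 18 (b = -6*(-3) = 18)
(b - 118)*(t(-2) - Y(-5)) = (18 - 118)*(-2*(-5 - 2) - (-6)*(-5)) = -100*(-2*(-7) - 1*30) = -100*(14 - 30) = -100*(-16) = 1600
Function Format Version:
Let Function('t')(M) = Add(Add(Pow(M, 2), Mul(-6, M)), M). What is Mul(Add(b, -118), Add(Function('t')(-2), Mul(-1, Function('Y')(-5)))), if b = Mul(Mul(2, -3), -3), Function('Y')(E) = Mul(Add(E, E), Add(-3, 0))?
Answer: 1600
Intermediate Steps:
Function('Y')(E) = Mul(-6, E) (Function('Y')(E) = Mul(Mul(2, E), -3) = Mul(-6, E))
Function('t')(M) = Add(Pow(M, 2), Mul(-5, M))
b = 18 (b = Mul(-6, -3) = 18)
Mul(Add(b, -118), Add(Function('t')(-2), Mul(-1, Function('Y')(-5)))) = Mul(Add(18, -118), Add(Mul(-2, Add(-5, -2)), Mul(-1, Mul(-6, -5)))) = Mul(-100, Add(Mul(-2, -7), Mul(-1, 30))) = Mul(-100, Add(14, -30)) = Mul(-100, -16) = 1600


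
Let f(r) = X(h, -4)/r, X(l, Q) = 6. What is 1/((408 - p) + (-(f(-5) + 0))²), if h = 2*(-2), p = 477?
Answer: -25/1689 ≈ -0.014802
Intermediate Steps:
h = -4
f(r) = 6/r
1/((408 - p) + (-(f(-5) + 0))²) = 1/((408 - 1*477) + (-(6/(-5) + 0))²) = 1/((408 - 477) + (-(6*(-⅕) + 0))²) = 1/(-69 + (-(-6/5 + 0))²) = 1/(-69 + (-1*(-6/5))²) = 1/(-69 + (6/5)²) = 1/(-69 + 36/25) = 1/(-1689/25) = -25/1689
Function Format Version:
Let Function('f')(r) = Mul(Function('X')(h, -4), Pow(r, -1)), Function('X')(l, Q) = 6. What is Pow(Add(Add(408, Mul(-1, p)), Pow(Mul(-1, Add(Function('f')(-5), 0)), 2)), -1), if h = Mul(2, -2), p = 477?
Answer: Rational(-25, 1689) ≈ -0.014802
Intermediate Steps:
h = -4
Function('f')(r) = Mul(6, Pow(r, -1))
Pow(Add(Add(408, Mul(-1, p)), Pow(Mul(-1, Add(Function('f')(-5), 0)), 2)), -1) = Pow(Add(Add(408, Mul(-1, 477)), Pow(Mul(-1, Add(Mul(6, Pow(-5, -1)), 0)), 2)), -1) = Pow(Add(Add(408, -477), Pow(Mul(-1, Add(Mul(6, Rational(-1, 5)), 0)), 2)), -1) = Pow(Add(-69, Pow(Mul(-1, Add(Rational(-6, 5), 0)), 2)), -1) = Pow(Add(-69, Pow(Mul(-1, Rational(-6, 5)), 2)), -1) = Pow(Add(-69, Pow(Rational(6, 5), 2)), -1) = Pow(Add(-69, Rational(36, 25)), -1) = Pow(Rational(-1689, 25), -1) = Rational(-25, 1689)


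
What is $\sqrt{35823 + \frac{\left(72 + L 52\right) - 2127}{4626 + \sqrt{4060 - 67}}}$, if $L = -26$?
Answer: $\frac{\sqrt{165713791 + 394053 \sqrt{33}}}{\sqrt{4626 + 11 \sqrt{33}}} \approx 189.27$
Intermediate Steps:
$\sqrt{35823 + \frac{\left(72 + L 52\right) - 2127}{4626 + \sqrt{4060 - 67}}} = \sqrt{35823 + \frac{\left(72 - 1352\right) - 2127}{4626 + \sqrt{4060 - 67}}} = \sqrt{35823 + \frac{\left(72 - 1352\right) - 2127}{4626 + \sqrt{3993}}} = \sqrt{35823 + \frac{-1280 - 2127}{4626 + 11 \sqrt{33}}} = \sqrt{35823 - \frac{3407}{4626 + 11 \sqrt{33}}}$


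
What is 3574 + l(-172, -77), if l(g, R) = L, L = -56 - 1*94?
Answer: 3424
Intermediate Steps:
L = -150 (L = -56 - 94 = -150)
l(g, R) = -150
3574 + l(-172, -77) = 3574 - 150 = 3424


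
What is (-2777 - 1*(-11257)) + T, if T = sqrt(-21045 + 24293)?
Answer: 8480 + 4*sqrt(203) ≈ 8537.0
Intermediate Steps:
T = 4*sqrt(203) (T = sqrt(3248) = 4*sqrt(203) ≈ 56.991)
(-2777 - 1*(-11257)) + T = (-2777 - 1*(-11257)) + 4*sqrt(203) = (-2777 + 11257) + 4*sqrt(203) = 8480 + 4*sqrt(203)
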